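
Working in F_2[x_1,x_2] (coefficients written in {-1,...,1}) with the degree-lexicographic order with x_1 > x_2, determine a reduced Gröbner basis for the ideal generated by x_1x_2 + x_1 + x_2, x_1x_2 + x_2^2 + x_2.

G = {x_1^2 + x_2, x_1x_2 + x_1 + x_2, x_2^2 + x_1}

f_1 = x_1x_2 + x_1 + x_2, LT = x_1x_2.
f_2 = x_1x_2 + x_2^2 + x_2, LT = x_1x_2.

S(f_1,f_2): lcm = x_1x_2. S = x_2^2 + x_1.
  leading term x_2^2: no divisor's leading term divides it; move x_2^2 to the remainder.
  leading term x_1: no divisor's leading term divides it; move x_1 to the remainder.
  remainder x_2^2 + x_1 ≠ 0; add g_3 = x_2^2 + x_1 to the basis.

S(f_1,g_3): lcm = x_1x_2^2. S = x_1^2 + x_1x_2 + x_2^2.
  leading term x_1^2: no divisor's leading term divides it; move x_1^2 to the remainder.
  leading term x_1x_2: subtract (1)·f_1 from x_1x_2 + x_2^2 → x_2^2 + x_1 + x_2
  leading term x_2^2: subtract (1)·g_3 from x_2^2 + x_1 + x_2 → x_2
  leading term x_2: no divisor's leading term divides it; move x_2 to the remainder.
  remainder x_1^2 + x_2 ≠ 0; add g_4 = x_1^2 + x_2 to the basis.

The other S-polynomials (S(f_2,g_3), S(f_1,g_4), S(f_2,g_4), S(g_3,g_4)) all reduce to 0 modulo the current basis, so we have a Gröbner basis.
Inter-reduce: drop elements whose leading term is divisible by another's, tail-reduce, and make monic.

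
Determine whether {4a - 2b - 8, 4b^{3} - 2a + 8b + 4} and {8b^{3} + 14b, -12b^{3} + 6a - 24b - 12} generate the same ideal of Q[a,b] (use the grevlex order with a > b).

Yes, the ideals are equal.

Since reduced Gröbner bases are canonical representatives of ideals under a given ordering, it suffices to compute and compare them.
Buchberger on the first generating set:
f_1 = 4a - 2b - 8, LT = a.
f_2 = 4b^{3} - 2a + 8b + 4, LT = b^{3}.

The S-polynomials (S(f_1,f_2)) all reduce to 0 modulo the current basis, so we have a Gröbner basis.
Inter-reduce: drop elements whose leading term is divisible by another's, tail-reduce, and make monic.
Reduced Gröbner basis: {b^{3} + \tfrac{7}{4}b, a - \tfrac{1}{2}b - 2}.

Buchberger on the second generating set:
h_1 = 8b^{3} + 14b, LT = b^{3}.
h_2 = -12b^{3} + 6a - 24b - 12, LT = b^{3}.

S(h_1,h_2): lcm = b^{3}. S = \tfrac{1}{2}a - \tfrac{1}{4}b - 1.
  leading term a: no divisor's leading term divides it; move \tfrac{1}{2}a to the remainder.
  leading term b: no divisor's leading term divides it; move -\tfrac{1}{4}b to the remainder.
  leading term 1: no divisor's leading term divides it; move -1 to the remainder.
  remainder \tfrac{1}{2}a - \tfrac{1}{4}b - 1 ≠ 0; add k_3 = \tfrac{1}{2}a - \tfrac{1}{4}b - 1 to the basis.

The other S-polynomials (S(h_1,k_3), S(h_2,k_3)) all reduce to 0 modulo the current basis, so we have a Gröbner basis.
Inter-reduce: drop elements whose leading term is divisible by another's, tail-reduce, and make monic.
Reduced Gröbner basis: {b^{3} + \tfrac{7}{4}b, a - \tfrac{1}{2}b - 2}.

These coincide, so the ideals are equal.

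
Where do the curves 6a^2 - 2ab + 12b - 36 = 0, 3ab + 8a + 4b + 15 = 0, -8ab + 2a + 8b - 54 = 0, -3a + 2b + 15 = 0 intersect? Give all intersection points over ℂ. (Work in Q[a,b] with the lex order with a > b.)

{(3, -3)}

Compute a lex Gröbner basis by Buchberger's algorithm.
f_1 = 6a^2 - 2ab + 12b - 36, LT = a^2.
f_2 = 3ab + 8a + 4b + 15, LT = ab.
f_3 = -8ab + 2a + 8b - 54, LT = ab.
f_4 = -3a + 2b + 15, LT = a.

S(f_1,f_2): lcm = a^2b. S = -8/3a^2 - 1/3ab^2 - 4/3ab - 5a + 2b^2 - 6b.
  leading term a^2: subtract (-4/9)·f_1 from -8/3a^2 - 1/3ab^2 - 4/3ab - 5a + 2b^2 - 6b → -1/3ab^2 - 20/9ab - 5a + 2b^2 - 2/3b - 16
  leading term ab^2: subtract (-1/9b)·f_2 from -1/3ab^2 - 20/9ab - 5a + 2b^2 - 2/3b - 16 → -4/3ab - 5a + 22/9b^2 + b - 16
  leading term ab: subtract (-4/9)·f_2 from -4/3ab - 5a + 22/9b^2 + b - 16 → -13/9a + 22/9b^2 + 25/9b - 28/3
  leading term a: subtract (13/27)·f_4 from -13/9a + 22/9b^2 + 25/9b - 28/3 → 22/9b^2 + 49/27b - 149/9
  leading term b^2: no divisor's leading term divides it; move 22/9b^2 to the remainder.
  leading term b: no divisor's leading term divides it; move 49/27b to the remainder.
  leading term 1: no divisor's leading term divides it; move -149/9 to the remainder.
  remainder 22/9b^2 + 49/27b - 149/9 ≠ 0; add h_5 = 22/9b^2 + 49/27b - 149/9 to the basis.

S(f_1,f_3): lcm = a^2b. S = 1/4a^2 - 1/3ab^2 + ab - 27/4a + 2b^2 - 6b.
  leading term a^2: subtract (1/24)·f_1 from 1/4a^2 - 1/3ab^2 + ab - 27/4a + 2b^2 - 6b → -1/3ab^2 + 13/12ab - 27/4a + 2b^2 - 13/2b + 3/2
  leading term ab^2: subtract (-1/9b)·f_2 from -1/3ab^2 + 13/12ab - 27/4a + 2b^2 - 13/2b + 3/2 → 71/36ab - 27/4a + 22/9b^2 - 29/6b + 3/2
  leading term ab: subtract (71/108)·f_2 from 71/36ab - 27/4a + 22/9b^2 - 29/6b + 3/2 → -1297/108a + 22/9b^2 - 403/54b - 301/36
  leading term a: subtract (1297/324)·f_4 from -1297/108a + 22/9b^2 - 403/54b - 301/36 → 22/9b^2 - 1253/81b - 1847/27
  leading term b^2: subtract (1)·h_5 from 22/9b^2 - 1253/81b - 1847/27 → -1400/81b - 1400/27
  leading term b: no divisor's leading term divides it; move -1400/81b to the remainder.
  leading term 1: no divisor's leading term divides it; move -1400/27 to the remainder.
  remainder -1400/81b - 1400/27 ≠ 0; add h_6 = -1400/81b - 1400/27 to the basis.

The other S-polynomials (S(f_1,f_4), S(f_2,f_3), S(f_2,f_4), S(f_3,f_4), S(f_1,h_5), S(f_2,h_5), S(f_3,h_5), S(f_4,h_5), S(f_1,h_6), S(f_2,h_6), S(f_3,h_6), S(f_4,h_6), S(h_5,h_6)) all reduce to 0 modulo the current basis, so we have a Gröbner basis.
Inter-reduce: drop elements whose leading term is divisible by another's, tail-reduce, and make monic.
Reduced Gröbner basis: {a - 3, b + 3}.

Elimination: the polynomial b + 3 lies in the elimination ideal for b, so b ∈ {-3}. For each such b, the remaining basis elements (now univariate) give the rest of the solution.
  b = -3: the earlier basis element becomes a - 3 = 0, giving a = 3 — point (3, -3).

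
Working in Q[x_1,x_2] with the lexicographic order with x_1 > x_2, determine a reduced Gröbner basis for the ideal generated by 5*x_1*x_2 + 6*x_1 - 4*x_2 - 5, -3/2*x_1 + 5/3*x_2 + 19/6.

G = {x_1 - 10/9*x_2 - 19/9, x_2**2 + 119/50*x_2 + 69/50}

f_1 = 5*x_1*x_2 + 6*x_1 - 4*x_2 - 5, LT = x_1*x_2.
f_2 = -3/2*x_1 + 5/3*x_2 + 19/6, LT = x_1.

S(f_1,f_2): lcm = x_1*x_2. S = 6/5*x_1 + 10/9*x_2**2 + 59/45*x_2 - 1.
  leading term x_1: subtract (-4/5)·f_2 from 6/5*x_1 + 10/9*x_2**2 + 59/45*x_2 - 1 → 10/9*x_2**2 + 119/45*x_2 + 23/15
  leading term x_2**2: no divisor's leading term divides it; move 10/9*x_2**2 to the remainder.
  leading term x_2: no divisor's leading term divides it; move 119/45*x_2 to the remainder.
  leading term 1: no divisor's leading term divides it; move 23/15 to the remainder.
  remainder 10/9*x_2**2 + 119/45*x_2 + 23/15 ≠ 0; add g_3 = 10/9*x_2**2 + 119/45*x_2 + 23/15 to the basis.

The other S-polynomials (S(f_1,g_3), S(f_2,g_3)) all reduce to 0 modulo the current basis, so we have a Gröbner basis.
Inter-reduce: drop elements whose leading term is divisible by another's, tail-reduce, and make monic.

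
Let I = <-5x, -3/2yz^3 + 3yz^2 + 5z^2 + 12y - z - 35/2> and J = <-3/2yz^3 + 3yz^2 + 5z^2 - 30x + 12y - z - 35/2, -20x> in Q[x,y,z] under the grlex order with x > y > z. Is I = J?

Equality of ideals is decidable: compute both reduced Gröbner bases (unique for the ordering) and check whether they agree.
Buchberger on the first generating set:
f_1 = -5x, LT = x.
f_2 = -3/2yz^3 + 3yz^2 + 5z^2 + 12y - z - 35/2, LT = yz^3.

The S-polynomials (S(f_1,f_2)) all reduce to 0 modulo the current basis, so we have a Gröbner basis.
Inter-reduce: drop elements whose leading term is divisible by another's, tail-reduce, and make monic.
Reduced Gröbner basis: {yz^3 - 2yz^2 - 10/3z^2 - 8y + 2/3z + 35/3, x}.

Buchberger on the second generating set:
h_1 = -3/2yz^3 + 3yz^2 + 5z^2 - 30x + 12y - z - 35/2, LT = yz^3.
h_2 = -20x, LT = x.

The S-polynomials (S(h_1,h_2)) all reduce to 0 modulo the current basis, so we have a Gröbner basis.
Inter-reduce: drop elements whose leading term is divisible by another's, tail-reduce, and make monic.
Reduced Gröbner basis: {yz^3 - 2yz^2 - 10/3z^2 - 8y + 2/3z + 35/3, x}.

These coincide, so the ideals are equal.

Yes, the ideals are equal.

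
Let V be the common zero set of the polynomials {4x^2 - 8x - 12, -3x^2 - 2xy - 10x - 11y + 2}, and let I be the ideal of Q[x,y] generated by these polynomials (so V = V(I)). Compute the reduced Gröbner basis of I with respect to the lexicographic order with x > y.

f_1 = 4x^2 - 8x - 12, LT = x^2.
f_2 = -3x^2 - 2xy - 10x - 11y + 2, LT = x^2.

S(f_1,f_2): lcm = x^2. S = -2/3xy - 16/3x - 11/3y - 7/3.
  leading term xy: no divisor's leading term divides it; move -2/3xy to the remainder.
  leading term x: no divisor's leading term divides it; move -16/3x to the remainder.
  leading term y: no divisor's leading term divides it; move -11/3y to the remainder.
  leading term 1: no divisor's leading term divides it; move -7/3 to the remainder.
  remainder -2/3xy - 16/3x - 11/3y - 7/3 ≠ 0; add g_3 = -2/3xy - 16/3x - 11/3y - 7/3 to the basis.

S(f_1,g_3): lcm = x^2y. S = -8x^2 - 15/2xy - 7/2x - 3y.
  leading term x^2: subtract (-2)·f_1 from -8x^2 - 15/2xy - 7/2x - 3y → -15/2xy - 39/2x - 3y - 24
  leading term xy: subtract (45/4)·g_3 from -15/2xy - 39/2x - 3y - 24 → 81/2x + 153/4y + 9/4
  leading term x: no divisor's leading term divides it; move 81/2x to the remainder.
  leading term y: no divisor's leading term divides it; move 153/4y to the remainder.
  leading term 1: no divisor's leading term divides it; move 9/4 to the remainder.
  remainder 81/2x + 153/4y + 9/4 ≠ 0; add g_4 = 81/2x + 153/4y + 9/4 to the basis.

S(g_3,g_4): lcm = xy. S = 8x - 17/18y^2 + 49/9y + 7/2.
  leading term x: subtract (16/81)·g_4 from 8x - 17/18y^2 + 49/9y + 7/2 → -17/18y^2 - 19/9y + 55/18
  leading term y^2: no divisor's leading term divides it; move -17/18y^2 to the remainder.
  leading term y: no divisor's leading term divides it; move -19/9y to the remainder.
  leading term 1: no divisor's leading term divides it; move 55/18 to the remainder.
  remainder -17/18y^2 - 19/9y + 55/18 ≠ 0; add g_5 = -17/18y^2 - 19/9y + 55/18 to the basis.

The other S-polynomials (S(f_2,g_3), S(f_1,g_4), S(f_2,g_4), S(f_1,g_5), S(f_2,g_5), S(g_3,g_5), S(g_4,g_5)) all reduce to 0 modulo the current basis, so we have a Gröbner basis.
Inter-reduce: drop elements whose leading term is divisible by another's, tail-reduce, and make monic.

G = {x + 17/18y + 1/18, y^2 + 38/17y - 55/17}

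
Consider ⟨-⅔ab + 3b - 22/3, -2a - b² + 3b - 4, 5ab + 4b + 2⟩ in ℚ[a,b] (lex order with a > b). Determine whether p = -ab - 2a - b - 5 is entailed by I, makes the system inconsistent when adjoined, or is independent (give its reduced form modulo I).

First compute the reduced Gröbner basis of I by Buchberger's algorithm.
f_1 = -⅔ab + 3b - 22/3, LT = ab.
f_2 = -2a - b² + 3b - 4, LT = a.
f_3 = 5ab + 4b + 2, LT = ab.

S(f_1,f_2): lcm = ab. S = -½b³ + 3/2b² - 13/2b + 11.
  leading term b³: no divisor's leading term divides it; move -½b³ to the remainder.
  leading term b²: no divisor's leading term divides it; move 3/2b² to the remainder.
  leading term b: no divisor's leading term divides it; move -13/2b to the remainder.
  leading term 1: no divisor's leading term divides it; move 11 to the remainder.
  remainder -½b³ + 3/2b² - 13/2b + 11 ≠ 0; add h_4 = -½b³ + 3/2b² - 13/2b + 11 to the basis.

S(f_1,f_3): lcm = ab. S = -53/10b + 53/5.
  leading term b: no divisor's leading term divides it; move -53/10b to the remainder.
  leading term 1: no divisor's leading term divides it; move 53/5 to the remainder.
  remainder -53/10b + 53/5 ≠ 0; add h_5 = -53/10b + 53/5 to the basis.

The other S-polynomials (S(f_2,f_3), S(f_1,h_4), S(f_2,h_4), S(f_3,h_4), S(f_1,h_5), S(f_2,h_5), S(f_3,h_5), S(h_4,h_5)) all reduce to 0 modulo the current basis, so we have a Gröbner basis.
Inter-reduce: drop elements whose leading term is divisible by another's, tail-reduce, and make monic.
Reduced Gröbner basis: {a + 1, b - 2}.
Label its elements g_1 = a + 1, g_2 = b - 2.

Reduce p = -ab - 2a - b - 5 modulo G:
  leading term ab: subtract (-b)·g_1 from -ab - 2a - b - 5 → -2a - 5
  leading term a: subtract (-2)·g_1 from -2a - 5 → -3
  leading term 1: no divisor's leading term divides it; move -3 to the remainder.
  normal form = -3.
The normal form is nonzero, so p ∉ I. Since p minus its normal form lies in I, I + (p) = I + (r) where r = -3; decide whether this ideal is the whole ring.
Here r = -3 is a nonzero constant, hence a unit: 1 ∈ I + (p), the Gröbner basis of I + (p) is {1}, and the enlarged system has no common solution — adjoining p is inconsistent.

Adjoining -ab - 2a - b - 5 makes the ideal the whole ring: the system is inconsistent.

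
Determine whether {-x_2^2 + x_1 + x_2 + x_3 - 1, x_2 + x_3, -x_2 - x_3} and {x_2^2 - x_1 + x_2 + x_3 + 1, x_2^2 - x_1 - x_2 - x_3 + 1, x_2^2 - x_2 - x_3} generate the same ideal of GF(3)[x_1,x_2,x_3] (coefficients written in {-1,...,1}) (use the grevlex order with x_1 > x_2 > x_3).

Two ideals are equal iff their reduced Gröbner bases coincide (the reduced basis is unique for a fixed ordering).
Buchberger on the first generating set:
f_1 = -x_2^2 + x_1 + x_2 + x_3 - 1, LT = x_2^2.
f_2 = x_2 + x_3, LT = x_2.
f_3 = -x_2 - x_3, LT = x_2.

S(f_1,f_2): lcm = x_2^2. S = -x_2x_3 - x_1 - x_2 - x_3 + 1.
  reduce S modulo (f_1, f_2, f_3):
  remainder x_3^2 - x_1 + 1 ≠ 0; add g_4 = x_3^2 - x_1 + 1 to the basis.

The other S-polynomials (S(f_1,f_3), S(f_2,f_3), S(f_1,g_4), S(f_2,g_4), S(f_3,g_4)) all reduce to 0 modulo the current basis, so we have a Gröbner basis.
Inter-reduce: drop elements whose leading term is divisible by another's, tail-reduce, and make monic.
Reduced Gröbner basis: {x_3^2 - x_1 + 1, x_2 + x_3}.

Buchberger on the second generating set:
h_1 = x_2^2 - x_1 + x_2 + x_3 + 1, LT = x_2^2.
h_2 = x_2^2 - x_1 - x_2 - x_3 + 1, LT = x_2^2.
h_3 = x_2^2 - x_2 - x_3, LT = x_2^2.

S(h_1,h_2): lcm = x_2^2. S = -x_2 - x_3.
  reduce S modulo (h_1, h_2, h_3):
  remainder -x_2 - x_3 ≠ 0; add k_4 = -x_2 - x_3 to the basis.

S(h_1,h_3): lcm = x_2^2. S = -x_1 - x_2 - x_3 + 1.
  reduce S modulo (h_1, h_2, h_3, k_4):
  remainder -x_1 + 1 ≠ 0; add k_5 = -x_1 + 1 to the basis.

S(h_1,k_4): lcm = x_2^2. S = -x_2x_3 - x_1 + x_2 + x_3 + 1.
  reduce S modulo (h_1, h_2, h_3, k_4, k_5):
  remainder x_3^2 ≠ 0; add k_6 = x_3^2 to the basis.

The other S-polynomials (S(h_2,h_3), S(h_2,k_4), S(h_3,k_4), S(h_1,k_5), S(h_2,k_5), S(h_3,k_5), S(k_4,k_5), S(h_1,k_6), S(h_2,k_6), S(h_3,k_6), S(k_4,k_6), S(k_5,k_6)) all reduce to 0 modulo the current basis, so we have a Gröbner basis.
Inter-reduce: drop elements whose leading term is divisible by another's, tail-reduce, and make monic.
Reduced Gröbner basis: {x_3^2, x_1 - 1, x_2 + x_3}.

The bases are distinct; the ideals are different.

No, the ideals differ.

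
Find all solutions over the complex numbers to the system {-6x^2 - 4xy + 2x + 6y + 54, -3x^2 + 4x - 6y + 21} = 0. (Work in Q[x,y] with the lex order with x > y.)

{(3, 1), (17/12 + sqrt(2089)/12, -61/16 - sqrt(2089)/16), (17/12 - sqrt(2089)/12, -61/16 + sqrt(2089)/16)}

Compute a lex Gröbner basis by Buchberger's algorithm.
f_1 = -6x^2 - 4xy + 2x + 6y + 54, LT = x^2.
f_2 = -3x^2 + 4x - 6y + 21, LT = x^2.

S(f_1,f_2): lcm = x^2. S = 2/3xy + x - 3y - 2.
  leading term xy: no divisor's leading term divides it; move 2/3xy to the remainder.
  leading term x: no divisor's leading term divides it; move x to the remainder.
  leading term y: no divisor's leading term divides it; move -3y to the remainder.
  leading term 1: no divisor's leading term divides it; move -2 to the remainder.
  remainder 2/3xy + x - 3y - 2 ≠ 0; add h_3 = 2/3xy + x - 3y - 2 to the basis.

S(f_1,h_3): lcm = x^2y. S = -3/2x^2 + 2/3xy^2 + 25/6xy + 3x - y^2 - 9y.
  leading term x^2: subtract (1/4)·f_1 from -3/2x^2 + 2/3xy^2 + 25/6xy + 3x - y^2 - 9y → 2/3xy^2 + 31/6xy + 5/2x - y^2 - 21/2y - 27/2
  leading term xy^2: subtract (y)·h_3 from 2/3xy^2 + 31/6xy + 5/2x - y^2 - 21/2y - 27/2 → 25/6xy + 5/2x + 2y^2 - 17/2y - 27/2
  leading term xy: subtract (25/4)·h_3 from 25/6xy + 5/2x + 2y^2 - 17/2y - 27/2 → -15/4x + 2y^2 + 41/4y - 1
  leading term x: no divisor's leading term divides it; move -15/4x to the remainder.
  leading term y^2: no divisor's leading term divides it; move 2y^2 to the remainder.
  leading term y: no divisor's leading term divides it; move 41/4y to the remainder.
  leading term 1: no divisor's leading term divides it; move -1 to the remainder.
  remainder -15/4x + 2y^2 + 41/4y - 1 ≠ 0; add h_4 = -15/4x + 2y^2 + 41/4y - 1 to the basis.

S(h_3,h_4): lcm = xy. S = 3/2x + 8/15y^3 + 41/15y^2 - 143/30y - 3.
  leading term x: subtract (-2/5)·h_4 from 3/2x + 8/15y^3 + 41/15y^2 - 143/30y - 3 → 8/15y^3 + 53/15y^2 - 2/3y - 17/5
  leading term y^3: no divisor's leading term divides it; move 8/15y^3 to the remainder.
  leading term y^2: no divisor's leading term divides it; move 53/15y^2 to the remainder.
  leading term y: no divisor's leading term divides it; move -2/3y to the remainder.
  leading term 1: no divisor's leading term divides it; move -17/5 to the remainder.
  remainder 8/15y^3 + 53/15y^2 - 2/3y - 17/5 ≠ 0; add h_5 = 8/15y^3 + 53/15y^2 - 2/3y - 17/5 to the basis.

The other S-polynomials (S(f_2,h_3), S(f_1,h_4), S(f_2,h_4), S(f_1,h_5), S(f_2,h_5), S(h_3,h_5), S(h_4,h_5)) all reduce to 0 modulo the current basis, so we have a Gröbner basis.
Inter-reduce: drop elements whose leading term is divisible by another's, tail-reduce, and make monic.
Reduced Gröbner basis: {x - 8/15y^2 - 41/15y + 4/15, y^3 + 53/8y^2 - 5/4y - 51/8}.

Since the basis is lex-ordered, y^3 + 53/8y^2 - 5/4y - 51/8 is univariate in y. Its roots are {1, -61/16 - sqrt(2089)/16, -61/16 + sqrt(2089)/16}. Back-substituting each root into the other basis elements fixes the other coordinates.
  y = 1: the earlier basis element becomes x - 3 = 0, giving x = 3 — point (3, 1).
  y = -61/16 - sqrt(2089)/16: the earlier basis element becomes x - sqrt(2089)/12 - 17/12 = 0, giving x = 17/12 + sqrt(2089)/12 — point (17/12 + sqrt(2089)/12, -61/16 - sqrt(2089)/16).
  y = -61/16 + sqrt(2089)/16: the earlier basis element becomes x - 17/12 + sqrt(2089)/12 = 0, giving x = 17/12 - sqrt(2089)/12 — point (17/12 - sqrt(2089)/12, -61/16 + sqrt(2089)/16).
Check: every point annihilates each of the original generators.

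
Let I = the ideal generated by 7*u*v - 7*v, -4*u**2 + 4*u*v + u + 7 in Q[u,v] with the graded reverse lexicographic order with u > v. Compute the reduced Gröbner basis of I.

f_1 = 7*u*v - 7*v, LT = u*v.
f_2 = -4*u**2 + 4*u*v + u + 7, LT = u**2.

S(f_1,f_2): lcm = u**2*v. S = u*v**2 - 3/4*u*v + 7/4*v.
  reduce S modulo (f_1, f_2):
  remainder v**2 + v ≠ 0; add g_3 = v**2 + v to the basis.

The other S-polynomials (S(f_1,g_3), S(f_2,g_3)) all reduce to 0 modulo the current basis, so we have a Gröbner basis.

G = {u**2 - 1/4*u - v - 7/4, u*v - v, v**2 + v}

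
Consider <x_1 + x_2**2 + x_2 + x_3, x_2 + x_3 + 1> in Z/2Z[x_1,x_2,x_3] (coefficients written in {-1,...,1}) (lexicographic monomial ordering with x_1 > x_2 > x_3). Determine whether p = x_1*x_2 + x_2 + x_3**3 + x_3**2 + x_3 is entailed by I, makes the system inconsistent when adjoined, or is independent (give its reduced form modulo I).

Adjoining x_1*x_2 + x_2 + x_3**3 + x_3**2 + x_3 makes the ideal the whole ring: the system is inconsistent.

First compute the reduced Gröbner basis of I by Buchberger's algorithm.
f_1 = x_1 + x_2**2 + x_2 + x_3, LT = x_1.
f_2 = x_2 + x_3 + 1, LT = x_2.

The S-polynomials (S(f_1,f_2)) all reduce to 0 modulo the current basis, so we have a Gröbner basis.
Inter-reduce: drop elements whose leading term is divisible by another's, tail-reduce, and make monic.
Reduced Gröbner basis: {x_1 + x_3**2, x_2 + x_3 + 1}.
Label its elements g_1 = x_1 + x_3**2, g_2 = x_2 + x_3 + 1.

Reduce p = x_1*x_2 + x_2 + x_3**3 + x_3**2 + x_3 modulo G:
  leading term x_1*x_2: subtract (x_2)·g_1 from x_1*x_2 + x_2 + x_3**3 + x_3**2 + x_3 → x_2*x_3**2 + x_2 + x_3**3 + x_3**2 + x_3
  leading term x_2*x_3**2: subtract (x_3**2)·g_2 from x_2*x_3**2 + x_2 + x_3**3 + x_3**2 + x_3 → x_2 + x_3
  leading term x_2: subtract (1)·g_2 from x_2 + x_3 → 1
  leading term 1: no divisor's leading term divides it; move 1 to the remainder.
  normal form = 1.
The normal form is nonzero, so p ∉ I. Since p minus its normal form lies in I, I + (p) = I + (r) where r = 1; decide whether this ideal is the whole ring.
Here r = 1 is a nonzero constant, hence a unit: 1 ∈ I + (p), the Gröbner basis of I + (p) is {1}, and the enlarged system has no common solution — adjoining p is inconsistent.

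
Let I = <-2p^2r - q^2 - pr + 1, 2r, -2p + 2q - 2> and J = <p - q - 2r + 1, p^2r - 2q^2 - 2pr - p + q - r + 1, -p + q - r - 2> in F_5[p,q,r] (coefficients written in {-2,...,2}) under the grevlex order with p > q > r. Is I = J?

No, the ideals differ.

Two ideals are equal iff their reduced Gröbner bases coincide (the reduced basis is unique for a fixed ordering).
Buchberger on the first generating set:
f_1 = -2p^2r - q^2 - pr + 1, LT = p^2r.
f_2 = 2r, LT = r.
f_3 = -2p + 2q - 2, LT = p.

S(f_1,f_2): lcm = p^2r. S = -2q^2 - 2pr + 2.
  reduce S modulo (f_1, f_2, f_3):
  remainder -2q^2 + 2 ≠ 0; add g_4 = -2q^2 + 2 to the basis.

The other S-polynomials (S(f_1,f_3), S(f_2,f_3), S(f_1,g_4), S(f_2,g_4), S(f_3,g_4)) all reduce to 0 modulo the current basis, so we have a Gröbner basis.
Inter-reduce: drop elements whose leading term is divisible by another's, tail-reduce, and make monic.
Reduced Gröbner basis: {q^2 - 1, p - q + 1, r}.

Buchberger on the second generating set:
h_1 = p - q - 2r + 1, LT = p.
h_2 = p^2r - 2q^2 - 2pr - p + q - r + 1, LT = p^2r.
h_3 = -p + q - r - 2, LT = p.

S(h_1,h_2): lcm = p^2r. S = -pqr - 2pr^2 + 2q^2 - 2pr + p - q + r - 1.
  reduce S modulo (h_1, h_2, h_3):
  remainder -q^2r + qr^2 + r^3 + 2q^2 - qr - 2r^2 - 2 ≠ 0; add k_4 = -q^2r + qr^2 + r^3 + 2q^2 - qr - 2r^2 - 2 to the basis.

S(h_1,h_3): lcm = p. S = 2r - 1.
  reduce S modulo (h_1, h_2, h_3, k_4):
  remainder 2r - 1 ≠ 0; add k_5 = 2r - 1 to the basis.

S(h_2,k_5): lcm = p^2r. S = -2p^2 - 2q^2 - 2pr - p + q - r + 1.
  reduce S modulo (h_1, h_2, h_3, k_4, k_5):
  remainder q^2 - q - 2 ≠ 0; add k_6 = q^2 - q - 2 to the basis.

The other S-polynomials (S(h_2,h_3), S(h_1,k_4), S(h_2,k_4), S(h_3,k_4), S(h_1,k_5), S(h_3,k_5), S(k_4,k_5), S(h_1,k_6), S(h_2,k_6), S(h_3,k_6), S(k_4,k_6), S(k_5,k_6)) all reduce to 0 modulo the current basis, so we have a Gröbner basis.
Inter-reduce: drop elements whose leading term is divisible by another's, tail-reduce, and make monic.
Reduced Gröbner basis: {q^2 - q - 2, p - q, r + 2}.

The bases are distinct; the ideals are different.
The choice of monomial ordering does not affect the verdict — as long as both bases are computed under the same ordering, their equality decides ideal equality.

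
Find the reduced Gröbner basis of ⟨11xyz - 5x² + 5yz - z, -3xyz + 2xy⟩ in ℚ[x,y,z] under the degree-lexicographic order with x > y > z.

G = {y²z² - ⅔y²z - ⅕yz² + 2/15yz, xyz - ⅔xy, x² - 22/15xy - yz + ⅕z}

The reduced Gröbner basis is the canonical form of the ideal for this ordering.

f_1 = 11xyz - 5x² + 5yz - z, LT = xyz.
f_2 = -3xyz + 2xy, LT = xyz.

S(f_1,f_2): lcm = xyz. S = -5/11x² + ⅔xy + 5/11yz - 1/11z.
  leading term x²: no divisor's leading term divides it; move -5/11x² to the remainder.
  leading term xy: no divisor's leading term divides it; move ⅔xy to the remainder.
  leading term yz: no divisor's leading term divides it; move 5/11yz to the remainder.
  leading term z: no divisor's leading term divides it; move -1/11z to the remainder.
  remainder -5/11x² + ⅔xy + 5/11yz - 1/11z ≠ 0; add g_3 = -5/11x² + ⅔xy + 5/11yz - 1/11z to the basis.

S(f_1,g_3): lcm = x²yz. S = 22/15xy²z + y²z² - 5/11x³ + 5/11xyz - ⅕yz² - 1/11xz.
  leading term xy²z: subtract (2/15y)·f_1 from 22/15xy²z + y²z² - 5/11x³ + 5/11xyz - ⅕yz² - 1/11xz → y²z² - 5/11x³ + ⅔x²y + 5/11xyz - ⅔y²z - ⅕yz² - 1/11xz + 2/15yz
  leading term y²z²: no divisor's leading term divides it; move y²z² to the remainder.
  leading term x³: subtract (x)·g_3 from -5/11x³ + ⅔x²y + 5/11xyz - ⅔y²z - ⅕yz² - 1/11xz + 2/15yz → -⅔y²z - ⅕yz² + 2/15yz
  leading term y²z: no divisor's leading term divides it; move -⅔y²z to the remainder.
  leading term yz²: no divisor's leading term divides it; move -⅕yz² to the remainder.
  leading term yz: no divisor's leading term divides it; move 2/15yz to the remainder.
  remainder y²z² - ⅔y²z - ⅕yz² + 2/15yz ≠ 0; add g_4 = y²z² - ⅔y²z - ⅕yz² + 2/15yz to the basis.

S(f_2,g_3): lcm = x²yz. S = 22/15xy²z + y²z² - ⅔x²y - ⅕yz².
  leading term xy²z: subtract (2/15y)·f_1 from 22/15xy²z + y²z² - ⅔x²y - ⅕yz² → y²z² - ⅔y²z - ⅕yz² + 2/15yz
  leading term y²z²: subtract (1)·g_4 from y²z² - ⅔y²z - ⅕yz² + 2/15yz → 0
  remainder 0.

S(f_1,g_4): lcm = xy²z². S = -5/11x²yz + ⅔xy²z + ⅕xyz² + 5/11y²z² - 2/15xyz - 1/11yz².
  leading term x²yz: subtract (-5/121x)·f_1 from -5/11x²yz + ⅔xy²z + ⅕xyz² + 5/11y²z² - 2/15xyz - 1/11yz² → ⅔xy²z + ⅕xyz² + 5/11y²z² - 25/121x³ + 133/1815xyz - 1/11yz² - 5/121xz
  leading term xy²z: subtract (2/33y)·f_1 from ⅔xy²z + ⅕xyz² + 5/11y²z² - 25/121x³ + 133/1815xyz - 1/11yz² - 5/121xz → ⅕xyz² + 5/11y²z² - 25/121x³ + 10/33x²y + 133/1815xyz - 10/33y²z - 1/11yz² - 5/121xz + 2/33yz
  leading term xyz²: subtract (1/55z)·f_1 from ⅕xyz² + 5/11y²z² - 25/121x³ + 10/33x²y + 133/1815xyz - 10/33y²z - 1/11yz² - 5/121xz + 2/33yz → 5/11y²z² - 25/121x³ + 10/33x²y + 1/11x²z + 133/1815xyz - 10/33y²z - 2/11yz² - 5/121xz + 2/33yz + 1/55z²
  leading term y²z²: subtract (5/11)·g_4 from 5/11y²z² - 25/121x³ + 10/33x²y + 1/11x²z + 133/1815xyz - 10/33y²z - 2/11yz² - 5/121xz + 2/33yz + 1/55z² → -25/121x³ + 10/33x²y + 1/11x²z + 133/1815xyz - 1/11yz² - 5/121xz + 1/55z²
  leading term x³: subtract (5/11x)·g_3 from -25/121x³ + 10/33x²y + 1/11x²z + 133/1815xyz - 1/11yz² - 5/121xz + 1/55z² → 1/11x²z - 2/15xyz - 1/11yz² + 1/55z²
  leading term x²z: subtract (-⅕z)·g_3 from 1/11x²z - 2/15xyz - 1/11yz² + 1/55z² → 0
  remainder 0.

S(f_2,g_4): lcm = xy²z². S = ⅕xyz² - 2/15xyz.
  leading term xyz²: subtract (1/55z)·f_1 from ⅕xyz² - 2/15xyz → 1/11x²z - 2/15xyz - 1/11yz² + 1/55z²
  leading term x²z: subtract (-⅕z)·g_3 from 1/11x²z - 2/15xyz - 1/11yz² + 1/55z² → 0
  remainder 0.

S(g_3,g_4): leading monomials are coprime, so the S-polynomial reduces to 0 (Buchberger's first criterion).
Every S-polynomial of the final basis reduces to 0, so we have a Gröbner basis.
Inter-reduce: drop elements whose leading term is divisible by another's, tail-reduce, and make monic.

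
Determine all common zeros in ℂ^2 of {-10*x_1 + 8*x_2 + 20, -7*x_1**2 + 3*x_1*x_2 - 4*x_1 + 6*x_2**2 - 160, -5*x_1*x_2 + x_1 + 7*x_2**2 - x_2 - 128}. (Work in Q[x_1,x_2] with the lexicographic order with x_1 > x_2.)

Compute a lex Gröbner basis by Buchberger's algorithm.
f_1 = -10*x_1 + 8*x_2 + 20, LT = x_1.
f_2 = -7*x_1**2 + 3*x_1*x_2 - 4*x_1 + 6*x_2**2 - 160, LT = x_1**2.
f_3 = -5*x_1*x_2 + x_1 + 7*x_2**2 - x_2 - 128, LT = x_1*x_2.

S(f_1,f_2): lcm = x_1**2. S = -13/35*x_1*x_2 - 18/7*x_1 + 6/7*x_2**2 - 160/7.
  leading term x_1*x_2: subtract (13/350*x_2)·f_1 from -13/35*x_1*x_2 - 18/7*x_1 + 6/7*x_2**2 - 160/7 → -18/7*x_1 + 14/25*x_2**2 - 26/35*x_2 - 160/7
  leading term x_1: subtract (9/35)·f_1 from -18/7*x_1 + 14/25*x_2**2 - 26/35*x_2 - 160/7 → 14/25*x_2**2 - 14/5*x_2 - 28
  leading term x_2**2: no divisor's leading term divides it; move 14/25*x_2**2 to the remainder.
  leading term x_2: no divisor's leading term divides it; move -14/5*x_2 to the remainder.
  leading term 1: no divisor's leading term divides it; move -28 to the remainder.
  remainder 14/25*x_2**2 - 14/5*x_2 - 28 ≠ 0; add h_4 = 14/25*x_2**2 - 14/5*x_2 - 28 to the basis.

S(f_1,f_3): lcm = x_1*x_2. S = 1/5*x_1 + 3/5*x_2**2 - 11/5*x_2 - 128/5.
  leading term x_1: subtract (-1/50)·f_1 from 1/5*x_1 + 3/5*x_2**2 - 11/5*x_2 - 128/5 → 3/5*x_2**2 - 51/25*x_2 - 126/5
  leading term x_2**2: subtract (15/14)·h_4 from 3/5*x_2**2 - 51/25*x_2 - 126/5 → 24/25*x_2 + 24/5
  leading term x_2: no divisor's leading term divides it; move 24/25*x_2 to the remainder.
  leading term 1: no divisor's leading term divides it; move 24/5 to the remainder.
  remainder 24/25*x_2 + 24/5 ≠ 0; add h_5 = 24/25*x_2 + 24/5 to the basis.

The other S-polynomials (S(f_2,f_3), S(f_1,h_4), S(f_2,h_4), S(f_3,h_4), S(f_1,h_5), S(f_2,h_5), S(f_3,h_5), S(h_4,h_5)) all reduce to 0 modulo the current basis, so we have a Gröbner basis.
Inter-reduce: drop elements whose leading term is divisible by another's, tail-reduce, and make monic.
Reduced Gröbner basis: {x_1 + 2, x_2 + 5}.

Since the basis is lex-ordered, x_2 + 5 is univariate in x_2. Its roots are {-5}. Back-substituting each root into the other basis elements fixes the other coordinates.
  x_2 = -5: the earlier basis element becomes x_1 + 2 = 0, giving x_1 = -2 — point (-2, -5).
Substituting each solution back into the original system confirms all equations vanish.
Zero-dimensionality of the ideal guarantees finitely many solutions over ℂ.

{(-2, -5)}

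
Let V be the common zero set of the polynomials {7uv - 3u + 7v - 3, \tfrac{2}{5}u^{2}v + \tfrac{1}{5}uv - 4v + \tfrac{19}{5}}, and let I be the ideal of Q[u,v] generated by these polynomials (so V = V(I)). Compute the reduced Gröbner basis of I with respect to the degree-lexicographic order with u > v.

G = {u^{2} + \tfrac{1}{2}u - \tfrac{133}{6}v + \tfrac{65}{3}, uv - \tfrac{3}{7}u + v - \tfrac{3}{7}, v^{2} - \tfrac{10}{7}v + \tfrac{3}{7}}

This is the nonlinear analogue of row-reducing a linear system.

f_1 = 7uv - 3u + 7v - 3, LT = uv.
f_2 = \tfrac{2}{5}u^{2}v + \tfrac{1}{5}uv - 4v + \tfrac{19}{5}, LT = u^{2}v.

S(f_1,f_2): lcm = u^{2}v. S = -\tfrac{3}{7}u^{2} + \tfrac{1}{2}uv - \tfrac{3}{7}u + 10v - \tfrac{19}{2}.
  leading term u^{2}: no divisor's leading term divides it; move -\tfrac{3}{7}u^{2} to the remainder.
  leading term uv: subtract (\tfrac{1}{14})·f_1 from \tfrac{1}{2}uv - \tfrac{3}{7}u + 10v - \tfrac{19}{2} → -\tfrac{3}{14}u + \tfrac{19}{2}v - \tfrac{65}{7}
  leading term u: no divisor's leading term divides it; move -\tfrac{3}{14}u to the remainder.
  leading term v: no divisor's leading term divides it; move \tfrac{19}{2}v to the remainder.
  leading term 1: no divisor's leading term divides it; move -\tfrac{65}{7} to the remainder.
  remainder -\tfrac{3}{7}u^{2} - \tfrac{3}{14}u + \tfrac{19}{2}v - \tfrac{65}{7} ≠ 0; add g_3 = -\tfrac{3}{7}u^{2} - \tfrac{3}{14}u + \tfrac{19}{2}v - \tfrac{65}{7} to the basis.

S(f_1,g_3): lcm = u^{2}v. S = -\tfrac{3}{7}u^{2} + \tfrac{1}{2}uv + \tfrac{133}{6}v^{2} - \tfrac{3}{7}u - \tfrac{65}{3}v.
  leading term u^{2}: subtract (1)·g_3 from -\tfrac{3}{7}u^{2} + \tfrac{1}{2}uv + \tfrac{133}{6}v^{2} - \tfrac{3}{7}u - \tfrac{65}{3}v → \tfrac{1}{2}uv + \tfrac{133}{6}v^{2} - \tfrac{3}{14}u - \tfrac{187}{6}v + \tfrac{65}{7}
  leading term uv: subtract (\tfrac{1}{14})·f_1 from \tfrac{1}{2}uv + \tfrac{133}{6}v^{2} - \tfrac{3}{14}u - \tfrac{187}{6}v + \tfrac{65}{7} → \tfrac{133}{6}v^{2} - \tfrac{95}{3}v + \tfrac{19}{2}
  leading term v^{2}: no divisor's leading term divides it; move \tfrac{133}{6}v^{2} to the remainder.
  leading term v: no divisor's leading term divides it; move -\tfrac{95}{3}v to the remainder.
  leading term 1: no divisor's leading term divides it; move \tfrac{19}{2} to the remainder.
  remainder \tfrac{133}{6}v^{2} - \tfrac{95}{3}v + \tfrac{19}{2} ≠ 0; add g_4 = \tfrac{133}{6}v^{2} - \tfrac{95}{3}v + \tfrac{19}{2} to the basis.

The other S-polynomials (S(f_2,g_3), S(f_1,g_4), S(f_2,g_4), S(g_3,g_4)) all reduce to 0 modulo the current basis, so we have a Gröbner basis.
Inter-reduce: drop elements whose leading term is divisible by another's, tail-reduce, and make monic.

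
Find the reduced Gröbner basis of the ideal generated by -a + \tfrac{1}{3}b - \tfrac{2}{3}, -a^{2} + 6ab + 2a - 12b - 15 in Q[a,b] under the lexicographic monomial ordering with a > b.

G = {a - \tfrac{1}{3}b + \tfrac{2}{3}, b^{2} - \tfrac{134}{17}b - \tfrac{151}{17}}

f_1 = -a + \tfrac{1}{3}b - \tfrac{2}{3}, LT = a.
f_2 = -a^{2} + 6ab + 2a - 12b - 15, LT = a^{2}.

S(f_1,f_2): lcm = a^{2}. S = \tfrac{17}{3}ab + \tfrac{8}{3}a - 12b - 15.
  leading term ab: subtract (-\tfrac{17}{3}b)·f_1 from \tfrac{17}{3}ab + \tfrac{8}{3}a - 12b - 15 → \tfrac{8}{3}a + \tfrac{17}{9}b^{2} - \tfrac{142}{9}b - 15
  leading term a: subtract (-\tfrac{8}{3})·f_1 from \tfrac{8}{3}a + \tfrac{17}{9}b^{2} - \tfrac{142}{9}b - 15 → \tfrac{17}{9}b^{2} - \tfrac{134}{9}b - \tfrac{151}{9}
  leading term b^{2}: no divisor's leading term divides it; move \tfrac{17}{9}b^{2} to the remainder.
  leading term b: no divisor's leading term divides it; move -\tfrac{134}{9}b to the remainder.
  leading term 1: no divisor's leading term divides it; move -\tfrac{151}{9} to the remainder.
  remainder \tfrac{17}{9}b^{2} - \tfrac{134}{9}b - \tfrac{151}{9} ≠ 0; add g_3 = \tfrac{17}{9}b^{2} - \tfrac{134}{9}b - \tfrac{151}{9} to the basis.

The other S-polynomials (S(f_1,g_3), S(f_2,g_3)) all reduce to 0 modulo the current basis, so we have a Gröbner basis.
Inter-reduce: drop elements whose leading term is divisible by another's, tail-reduce, and make monic.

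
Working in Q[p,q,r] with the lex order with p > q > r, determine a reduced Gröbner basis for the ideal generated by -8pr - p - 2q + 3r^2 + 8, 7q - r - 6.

f_1 = -8pr - p - 2q + 3r^2 + 8, LT = pr.
f_2 = 7q - r - 6, LT = q.

The S-polynomials (S(f_1,f_2)) all reduce to 0 modulo the current basis, so we have a Gröbner basis.

G = {pr + 1/8p - 3/8r^2 + 1/28r - 11/14, q - 1/7r - 6/7}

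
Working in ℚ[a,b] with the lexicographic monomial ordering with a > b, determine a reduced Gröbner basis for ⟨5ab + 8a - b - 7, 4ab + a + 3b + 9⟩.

G = {a - 19/27b - 73/27, b² + 98/19b + 79/19}

This is the nonlinear analogue of row-reducing a linear system.

f_1 = 5ab + 8a - b - 7, LT = ab.
f_2 = 4ab + a + 3b + 9, LT = ab.

S(f_1,f_2): lcm = ab. S = 27/20a - 19/20b - 73/20.
  leading term a: no divisor's leading term divides it; move 27/20a to the remainder.
  leading term b: no divisor's leading term divides it; move -19/20b to the remainder.
  leading term 1: no divisor's leading term divides it; move -73/20 to the remainder.
  remainder 27/20a - 19/20b - 73/20 ≠ 0; add g_3 = 27/20a - 19/20b - 73/20 to the basis.

S(f_1,g_3): lcm = ab. S = 8/5a + 19/27b² + 338/135b - 7/5.
  leading term a: subtract (32/27)·g_3 from 8/5a + 19/27b² + 338/135b - 7/5 → 19/27b² + 98/27b + 79/27
  leading term b²: no divisor's leading term divides it; move 19/27b² to the remainder.
  leading term b: no divisor's leading term divides it; move 98/27b to the remainder.
  leading term 1: no divisor's leading term divides it; move 79/27 to the remainder.
  remainder 19/27b² + 98/27b + 79/27 ≠ 0; add g_4 = 19/27b² + 98/27b + 79/27 to the basis.

The other S-polynomials (S(f_2,g_3), S(f_1,g_4), S(f_2,g_4), S(g_3,g_4)) all reduce to 0 modulo the current basis, so we have a Gröbner basis.
Inter-reduce: drop elements whose leading term is divisible by another's, tail-reduce, and make monic.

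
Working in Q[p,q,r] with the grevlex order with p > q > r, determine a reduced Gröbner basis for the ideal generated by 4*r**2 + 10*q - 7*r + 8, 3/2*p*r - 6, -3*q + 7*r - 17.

G = {r**2 + 49/12*r - 73/6, p - 24/73*r - 98/73, q - 7/3*r + 17/3}

f_1 = 4*r**2 + 10*q - 7*r + 8, LT = r**2.
f_2 = 3/2*p*r - 6, LT = p*r.
f_3 = -3*q + 7*r - 17, LT = q.

S(f_1,f_2): lcm = p*r**2. S = 5/2*p*q - 7/4*p*r + 2*p + 4*r.
  leading term p*q: subtract (-5/6*p)·f_3 from 5/2*p*q - 7/4*p*r + 2*p + 4*r → 49/12*p*r - 73/6*p + 4*r
  leading term p*r: subtract (49/18)·f_2 from 49/12*p*r - 73/6*p + 4*r → -73/6*p + 4*r + 49/3
  leading term p: no divisor's leading term divides it; move -73/6*p to the remainder.
  leading term r: no divisor's leading term divides it; move 4*r to the remainder.
  leading term 1: no divisor's leading term divides it; move 49/3 to the remainder.
  remainder -73/6*p + 4*r + 49/3 ≠ 0; add g_4 = -73/6*p + 4*r + 49/3 to the basis.

The other S-polynomials (S(f_1,f_3), S(f_2,f_3), S(f_1,g_4), S(f_2,g_4), S(f_3,g_4)) all reduce to 0 modulo the current basis, so we have a Gröbner basis.
Inter-reduce: drop elements whose leading term is divisible by another's, tail-reduce, and make monic.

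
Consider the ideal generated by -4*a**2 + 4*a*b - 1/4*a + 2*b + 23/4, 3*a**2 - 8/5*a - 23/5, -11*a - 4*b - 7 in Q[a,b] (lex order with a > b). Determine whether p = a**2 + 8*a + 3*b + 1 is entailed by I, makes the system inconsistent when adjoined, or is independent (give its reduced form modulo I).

Adjoining a**2 + 8*a + 3*b + 1 makes the ideal the whole ring: the system is inconsistent.

First compute the reduced Gröbner basis of I by Buchberger's algorithm.
f_1 = -4*a**2 + 4*a*b - 1/4*a + 2*b + 23/4, LT = a**2.
f_2 = 3*a**2 - 8/5*a - 23/5, LT = a**2.
f_3 = -11*a - 4*b - 7, LT = a.

S(f_1,f_2): lcm = a**2. S = -a*b + 143/240*a - 1/2*b + 23/240.
  leading term a*b: subtract (1/11*b)·f_3 from -a*b + 143/240*a - 1/2*b + 23/240 → 143/240*a + 4/11*b**2 + 3/22*b + 23/240
  leading term a: subtract (-13/240)·f_3 from 143/240*a + 4/11*b**2 + 3/22*b + 23/240 → 4/11*b**2 - 53/660*b - 17/60
  leading term b**2: no divisor's leading term divides it; move 4/11*b**2 to the remainder.
  leading term b: no divisor's leading term divides it; move -53/660*b to the remainder.
  leading term 1: no divisor's leading term divides it; move -17/60 to the remainder.
  remainder 4/11*b**2 - 53/660*b - 17/60 ≠ 0; add h_4 = 4/11*b**2 - 53/660*b - 17/60 to the basis.

S(f_1,f_3): lcm = a**2. S = -15/11*a*b - 101/176*a - 1/2*b - 23/16.
  leading term a*b: subtract (15/121*b)·f_3 from -15/11*a*b - 101/176*a - 1/2*b - 23/16 → -101/176*a + 60/121*b**2 + 89/242*b - 23/16
  leading term a: subtract (101/1936)·f_3 from -101/176*a + 60/121*b**2 + 89/242*b - 23/16 → 60/121*b**2 + 279/484*b - 519/484
  leading term b**2: subtract (15/11)·h_4 from 60/121*b**2 + 279/484*b - 519/484 → 83/121*b - 83/121
  leading term b: no divisor's leading term divides it; move 83/121*b to the remainder.
  leading term 1: no divisor's leading term divides it; move -83/121 to the remainder.
  remainder 83/121*b - 83/121 ≠ 0; add h_5 = 83/121*b - 83/121 to the basis.

The other S-polynomials (S(f_2,f_3), S(f_1,h_4), S(f_2,h_4), S(f_3,h_4), S(f_1,h_5), S(f_2,h_5), S(f_3,h_5), S(h_4,h_5)) all reduce to 0 modulo the current basis, so we have a Gröbner basis.
Inter-reduce: drop elements whose leading term is divisible by another's, tail-reduce, and make monic.
Reduced Gröbner basis: {a + 1, b - 1}.
Label its elements g_1 = a + 1, g_2 = b - 1.

Reduce p = a**2 + 8*a + 3*b + 1 modulo G:
  leading term a**2: subtract (a)·g_1 from a**2 + 8*a + 3*b + 1 → 7*a + 3*b + 1
  leading term a: subtract (7)·g_1 from 7*a + 3*b + 1 → 3*b - 6
  leading term b: subtract (3)·g_2 from 3*b - 6 → -3
  leading term 1: no divisor's leading term divides it; move -3 to the remainder.
  normal form = -3.
The normal form is nonzero, so p ∉ I. Since p minus its normal form lies in I, I + (p) = I + (r) where r = -3; decide whether this ideal is the whole ring.
Here r = -3 is a nonzero constant, hence a unit: 1 ∈ I + (p), the Gröbner basis of I + (p) is {1}, and the enlarged system has no common solution — adjoining p is inconsistent.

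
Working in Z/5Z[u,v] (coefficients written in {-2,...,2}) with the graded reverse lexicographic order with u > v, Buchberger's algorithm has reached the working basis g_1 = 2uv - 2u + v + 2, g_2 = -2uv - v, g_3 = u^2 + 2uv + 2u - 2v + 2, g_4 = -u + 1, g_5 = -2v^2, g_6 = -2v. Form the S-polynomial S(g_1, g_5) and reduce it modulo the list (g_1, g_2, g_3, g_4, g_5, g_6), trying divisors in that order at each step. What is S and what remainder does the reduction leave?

S(g_1, g_5) = -uv - 2v^2 + v; remainder on division = 0.

lcm(LM(g_1), LM(g_5)) = uv^2.
S = (lcm/LT(g_1))·g_1 − (lcm/LT(g_5))·g_5 = -uv - 2v^2 + v.
Reduce S modulo (g_1, g_2, g_3, g_4, g_5, g_6) in that order:
  leading term uv: subtract (2)·g_1 from -uv - 2v^2 + v → -2v^2 - u - v + 1
  leading term v^2: subtract (1)·g_5 from -2v^2 - u - v + 1 → -u - v + 1
  leading term u: subtract (1)·g_4 from -u - v + 1 → -v
  leading term v: subtract (-2)·g_6 from -v → 0
The remainder is 0, so this S-polynomial contributes no new basis element.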